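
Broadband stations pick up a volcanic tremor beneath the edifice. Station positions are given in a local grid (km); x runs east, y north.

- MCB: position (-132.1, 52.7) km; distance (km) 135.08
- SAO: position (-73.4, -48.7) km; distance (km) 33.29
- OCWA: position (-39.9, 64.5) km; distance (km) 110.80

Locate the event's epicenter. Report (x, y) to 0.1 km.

Circle about each station: (x + 132.1)² + (y − 52.7)² = 135.08²; (x + 73.4)² + (y + 48.7)² = 33.29²; (x + 39.9)² + (y − 64.5)² = 110.80².
Subtracting the MCB equation from the SAO and OCWA equations removes the quadratic terms:
117.4 x − 202.8 y = 4669.93
184.4 x + 23.6 y = -8505.47
Solving the 2×2 system: x ≈ -40.2, y ≈ -46.3 km.

-40.2 km east, -46.3 km north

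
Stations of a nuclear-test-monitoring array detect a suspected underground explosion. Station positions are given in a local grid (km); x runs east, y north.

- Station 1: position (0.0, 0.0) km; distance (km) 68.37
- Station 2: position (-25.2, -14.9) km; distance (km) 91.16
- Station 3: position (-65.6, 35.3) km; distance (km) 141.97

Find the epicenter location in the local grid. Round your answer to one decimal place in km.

Circle about each station: x² + y² = 68.37²; (x + 25.2)² + (y + 14.9)² = 91.16²; (x + 65.6)² + (y − 35.3)² = 141.97².
Subtracting the Station 1 equation from the Station 2 and Station 3 equations removes the quadratic terms:
-50.4 x − 29.8 y = -2778.64
-131.2 x + 70.6 y = -9931.57
Solving the 2×2 system: x ≈ 65.9, y ≈ -18.2 km.

x ≈ 65.9 km, y ≈ -18.2 km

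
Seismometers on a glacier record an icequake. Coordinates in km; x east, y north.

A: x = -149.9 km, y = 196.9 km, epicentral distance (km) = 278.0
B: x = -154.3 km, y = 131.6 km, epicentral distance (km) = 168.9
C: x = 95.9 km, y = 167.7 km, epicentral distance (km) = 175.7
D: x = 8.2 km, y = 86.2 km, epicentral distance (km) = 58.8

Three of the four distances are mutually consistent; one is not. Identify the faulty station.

Solve using three stations at a time. Using B, C, D (subtract circle equations pairwise → linear system) gives (x, y) ≈ (-17.1, 33.2).
Distances from that point to each station vs reported:
  A: calculated 210.8 vs reported 278.0 → residual 67.2 km
  B: calculated 168.9 vs reported 168.9 → residual 0.0 km
  C: calculated 175.7 vs reported 175.7 → residual 0.0 km
  D: calculated 58.8 vs reported 58.8 → residual 0.0 km
B, C, D are mutually consistent (residuals ≈ 0); A is off by 67.2 km.

A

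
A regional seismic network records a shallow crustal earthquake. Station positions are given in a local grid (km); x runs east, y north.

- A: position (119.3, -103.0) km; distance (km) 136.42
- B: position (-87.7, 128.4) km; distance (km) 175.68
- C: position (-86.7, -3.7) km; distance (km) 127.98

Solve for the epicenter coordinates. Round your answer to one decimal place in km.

Circle about each station: (x − 119.3)² + (y + 103.0)² = 136.42²; (x + 87.7)² + (y − 128.4)² = 175.68²; (x + 86.7)² + (y + 3.7)² = 127.98².
Subtracting the A equation from the B and C equations removes the quadratic terms:
-414.0 x + 462.8 y = -12916.69
-412.0 x + 198.6 y = -15079.37
Solving the 2×2 system: x ≈ 40.7, y ≈ 8.5 km.
Check against A (with the unrounded x, y): √((x − 119.3)²+(y + 103.0)²) = 136.42 ≈ 136.42 km. ✓

x ≈ 40.7 km, y ≈ 8.5 km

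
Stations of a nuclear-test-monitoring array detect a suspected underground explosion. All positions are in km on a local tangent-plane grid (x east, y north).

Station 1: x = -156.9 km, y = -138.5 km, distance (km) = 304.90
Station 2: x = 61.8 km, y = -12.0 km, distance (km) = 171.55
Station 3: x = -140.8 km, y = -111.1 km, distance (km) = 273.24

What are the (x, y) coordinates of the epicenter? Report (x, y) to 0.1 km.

Circle about each station: (x + 156.9)² + (y + 138.5)² = 304.90²; (x − 61.8)² + (y + 12.0)² = 171.55²; (x + 140.8)² + (y + 111.1)² = 273.24².
Subtracting pairs of circle equations eliminates x²+y² and gives linear equations (the radical axes):
437.4 x + 253.0 y = 23697.99
32.2 x + 54.8 y = 6671.90
Solving the 2×2 system: x ≈ -24.6, y ≈ 136.2 km.

x ≈ -24.6 km, y ≈ 136.2 km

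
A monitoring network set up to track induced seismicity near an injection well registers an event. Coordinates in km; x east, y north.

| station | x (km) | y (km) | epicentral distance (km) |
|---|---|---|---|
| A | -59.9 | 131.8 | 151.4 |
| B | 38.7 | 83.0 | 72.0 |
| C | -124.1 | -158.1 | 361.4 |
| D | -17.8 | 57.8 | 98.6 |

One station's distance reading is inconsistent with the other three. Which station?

Solve using three stations at a time. Using A, B, C (subtract circle equations pairwise → linear system) gives (x, y) ≈ (91.5, 131.9).
Distances from that point to each station vs reported:
  A: calculated 151.4 vs reported 151.4 → residual 0.0 km
  B: calculated 72.0 vs reported 72.0 → residual 0.0 km
  C: calculated 361.4 vs reported 361.4 → residual 0.0 km
  D: calculated 132.1 vs reported 98.6 → residual 33.5 km
A, B, C are mutually consistent (residuals ≈ 0); D is off by 33.5 km.

D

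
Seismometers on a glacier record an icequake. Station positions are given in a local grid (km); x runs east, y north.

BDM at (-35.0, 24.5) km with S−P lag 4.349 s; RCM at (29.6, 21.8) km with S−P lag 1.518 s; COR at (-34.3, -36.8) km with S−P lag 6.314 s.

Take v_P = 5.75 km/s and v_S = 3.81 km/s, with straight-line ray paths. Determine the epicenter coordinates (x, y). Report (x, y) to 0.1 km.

13.4 km east, 16.2 km north

Distance from S−P lag: d = Δt · v_P v_S / (v_P − v_S) = Δt · (5.75·3.81)/(5.75−3.81) ≈ 11.2925·Δt.
So d_BDM = 49.11, d_RCM = 17.14, d_COR = 71.30 km.
Circle about each station: (x + 35.0)² + (y − 24.5)² = 49.11²; (x − 29.6)² + (y − 21.8)² = 17.14²; (x + 34.3)² + (y + 36.8)² = 71.30².
Subtracting pairs of circle equations eliminates x²+y² and gives linear equations (the radical axes):
129.2 x − 5.4 y = 1644.16
1.4 x − 122.6 y = -1966.42
Solving the 2×2 system: x ≈ 13.4, y ≈ 16.2 km.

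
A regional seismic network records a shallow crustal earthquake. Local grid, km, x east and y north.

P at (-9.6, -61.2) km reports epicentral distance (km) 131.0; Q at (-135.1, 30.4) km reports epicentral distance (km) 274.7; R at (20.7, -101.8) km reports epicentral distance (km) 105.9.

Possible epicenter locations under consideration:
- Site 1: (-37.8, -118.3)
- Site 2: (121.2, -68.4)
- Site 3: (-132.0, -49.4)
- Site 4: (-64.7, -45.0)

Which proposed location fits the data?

For each candidate, compare |candidate − station| to the reported distance:
Site 1: residuals P 67.3, Q 97.0, R 45.1 → max 97.0 km
Site 2: residuals P 0.0, Q 0.0, R 0.0 → max 0.0 km
Site 3: residuals P 8.0, Q 194.8, R 55.5 → max 194.8 km
Site 4: residuals P 73.6, Q 171.5, R 3.3 → max 171.5 km
Only Site 2 has all residuals ≈ 0.

Site 2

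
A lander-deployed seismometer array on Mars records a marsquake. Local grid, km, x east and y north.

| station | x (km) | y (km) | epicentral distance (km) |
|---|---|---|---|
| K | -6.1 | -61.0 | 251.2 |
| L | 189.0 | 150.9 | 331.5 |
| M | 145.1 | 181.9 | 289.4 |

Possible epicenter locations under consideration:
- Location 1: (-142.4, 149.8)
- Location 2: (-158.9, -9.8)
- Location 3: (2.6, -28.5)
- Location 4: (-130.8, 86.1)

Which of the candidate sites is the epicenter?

Location 1

For each candidate, compare |candidate − station| to the reported distance:
Location 1: residuals K 0.2, L 0.1, M 0.1 → max 0.2 km
Location 2: residuals K 90.1, L 51.7, M 70.0 → max 90.1 km
Location 3: residuals K 217.6, L 72.8, M 35.3 → max 217.6 km
Location 4: residuals K 58.4, L 5.2, M 2.7 → max 58.4 km
Only Location 1 has all residuals ≈ 0.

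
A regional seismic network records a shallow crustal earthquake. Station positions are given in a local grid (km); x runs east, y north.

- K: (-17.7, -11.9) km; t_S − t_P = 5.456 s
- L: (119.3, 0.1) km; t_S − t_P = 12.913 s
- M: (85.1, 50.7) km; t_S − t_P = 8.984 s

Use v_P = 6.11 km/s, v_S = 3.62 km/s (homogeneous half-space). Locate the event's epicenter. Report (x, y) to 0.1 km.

8.3 km east, 29.0 km north

Distance from S−P lag: d = Δt · v_P v_S / (v_P − v_S) = Δt · (6.11·3.62)/(6.11−3.62) ≈ 8.8828·Δt.
So d_K = 48.46, d_L = 114.70, d_M = 79.80 km.
Circle about each station: (x + 17.7)² + (y + 11.9)² = 48.46²; (x − 119.3)² + (y − 0.1)² = 114.70²; (x − 85.1)² + (y − 50.7)² = 79.80².
Subtracting the K equation from the L and M equations removes the quadratic terms:
274.0 x + 24.0 y = 2969.88
205.6 x + 125.2 y = 5337.93
Solving the 2×2 system: x ≈ 8.3, y ≈ 29.0 km.
Check against K (with the unrounded x, y): √((x + 17.7)²+(y + 11.9)²) = 48.47 ≈ 48.46 km. ✓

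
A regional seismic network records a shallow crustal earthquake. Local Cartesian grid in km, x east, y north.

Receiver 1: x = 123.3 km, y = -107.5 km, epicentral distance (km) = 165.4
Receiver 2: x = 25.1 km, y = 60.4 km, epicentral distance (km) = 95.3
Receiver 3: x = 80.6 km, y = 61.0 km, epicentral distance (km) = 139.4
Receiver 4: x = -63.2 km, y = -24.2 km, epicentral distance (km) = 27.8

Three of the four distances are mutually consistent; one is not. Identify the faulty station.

Receiver 1

Solve using three stations at a time. Using Receiver 2, Receiver 3, Receiver 4 (subtract circle equations pairwise → linear system) gives (x, y) ≈ (-39.6, -9.5).
Distances from that point to each station vs reported:
  Receiver 1: calculated 190.1 vs reported 165.4 → residual 24.7 km
  Receiver 2: calculated 95.3 vs reported 95.3 → residual 0.0 km
  Receiver 3: calculated 139.4 vs reported 139.4 → residual 0.0 km
  Receiver 4: calculated 27.8 vs reported 27.8 → residual 0.0 km
Receiver 2, Receiver 3, Receiver 4 are mutually consistent (residuals ≈ 0); Receiver 1 is off by 24.7 km.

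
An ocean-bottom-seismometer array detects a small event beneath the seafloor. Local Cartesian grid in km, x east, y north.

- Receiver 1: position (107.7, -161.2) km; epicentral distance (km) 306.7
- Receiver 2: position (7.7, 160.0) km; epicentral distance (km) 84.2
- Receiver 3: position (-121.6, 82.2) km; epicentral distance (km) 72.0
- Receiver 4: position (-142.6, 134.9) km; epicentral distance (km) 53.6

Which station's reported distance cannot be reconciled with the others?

Solve using three stations at a time. Using Receiver 1, Receiver 2, Receiver 3 (subtract circle equations pairwise → linear system) gives (x, y) ≈ (-52.0, 100.6).
Distances from that point to each station vs reported:
  Receiver 1: calculated 306.7 vs reported 306.7 → residual 0.0 km
  Receiver 2: calculated 84.2 vs reported 84.2 → residual 0.0 km
  Receiver 3: calculated 72.0 vs reported 72.0 → residual 0.0 km
  Receiver 4: calculated 96.9 vs reported 53.6 → residual 43.3 km
Receiver 1, Receiver 2, Receiver 3 are mutually consistent (residuals ≈ 0); Receiver 4 is off by 43.3 km.

Receiver 4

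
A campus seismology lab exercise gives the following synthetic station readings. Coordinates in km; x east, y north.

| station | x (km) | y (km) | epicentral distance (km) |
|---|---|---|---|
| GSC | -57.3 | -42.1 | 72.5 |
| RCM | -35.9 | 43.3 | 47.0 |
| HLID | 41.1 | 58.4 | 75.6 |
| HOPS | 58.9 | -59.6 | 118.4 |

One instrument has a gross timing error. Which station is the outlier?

RCM

Solve using three stations at a time. Using GSC, HLID, HOPS (subtract circle equations pairwise → linear system) gives (x, y) ≈ (-25.8, 23.2).
Distances from that point to each station vs reported:
  GSC: calculated 72.5 vs reported 72.5 → residual 0.0 km
  RCM: calculated 22.6 vs reported 47.0 → residual 24.4 km
  HLID: calculated 75.6 vs reported 75.6 → residual 0.0 km
  HOPS: calculated 118.4 vs reported 118.4 → residual 0.0 km
GSC, HLID, HOPS are mutually consistent (residuals ≈ 0); RCM is off by 24.4 km.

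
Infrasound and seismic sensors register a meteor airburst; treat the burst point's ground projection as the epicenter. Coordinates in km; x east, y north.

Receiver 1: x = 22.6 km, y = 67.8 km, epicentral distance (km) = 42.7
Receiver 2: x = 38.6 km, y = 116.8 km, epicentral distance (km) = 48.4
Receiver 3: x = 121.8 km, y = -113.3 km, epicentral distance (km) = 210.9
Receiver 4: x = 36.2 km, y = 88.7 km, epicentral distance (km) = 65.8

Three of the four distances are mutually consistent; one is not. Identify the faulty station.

Receiver 2

Solve using three stations at a time. Using Receiver 1, Receiver 3, Receiver 4 (subtract circle equations pairwise → linear system) gives (x, y) ≈ (-15.1, 47.2).
Distances from that point to each station vs reported:
  Receiver 1: calculated 42.9 vs reported 42.7 → residual 0.2 km
  Receiver 2: calculated 87.9 vs reported 48.4 → residual 39.5 km
  Receiver 3: calculated 210.9 vs reported 210.9 → residual 0.0 km
  Receiver 4: calculated 65.9 vs reported 65.8 → residual 0.1 km
Receiver 1, Receiver 3, Receiver 4 are mutually consistent (residuals ≈ 0); Receiver 2 is off by 39.5 km.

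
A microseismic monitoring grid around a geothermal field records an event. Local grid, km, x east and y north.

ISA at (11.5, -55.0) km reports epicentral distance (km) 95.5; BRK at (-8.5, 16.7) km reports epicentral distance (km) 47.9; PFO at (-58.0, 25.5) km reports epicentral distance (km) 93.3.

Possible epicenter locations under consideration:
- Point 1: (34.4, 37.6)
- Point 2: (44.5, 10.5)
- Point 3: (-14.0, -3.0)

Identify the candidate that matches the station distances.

For each candidate, compare |candidate − station| to the reported distance:
Point 1: residuals ISA 0.1, BRK 0.2, PFO 0.1 → max 0.2 km
Point 2: residuals ISA 22.2, BRK 5.5, PFO 10.3 → max 22.2 km
Point 3: residuals ISA 37.6, BRK 27.4, PFO 40.9 → max 40.9 km
Only Point 1 has all residuals ≈ 0.

Point 1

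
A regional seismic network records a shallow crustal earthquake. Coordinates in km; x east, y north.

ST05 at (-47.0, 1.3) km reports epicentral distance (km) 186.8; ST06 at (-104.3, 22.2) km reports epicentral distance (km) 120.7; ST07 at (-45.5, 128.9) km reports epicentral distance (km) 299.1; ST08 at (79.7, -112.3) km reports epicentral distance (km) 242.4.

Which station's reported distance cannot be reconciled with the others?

Solve using three stations at a time. Using ST05, ST07, ST08 (subtract circle equations pairwise → linear system) gives (x, y) ≈ (-160.2, -147.4).
Distances from that point to each station vs reported:
  ST05: calculated 186.9 vs reported 186.8 → residual 0.1 km
  ST06: calculated 178.6 vs reported 120.7 → residual 57.9 km
  ST07: calculated 299.1 vs reported 299.1 → residual 0.0 km
  ST08: calculated 242.5 vs reported 242.4 → residual 0.1 km
ST05, ST07, ST08 are mutually consistent (residuals ≈ 0); ST06 is off by 57.9 km.

ST06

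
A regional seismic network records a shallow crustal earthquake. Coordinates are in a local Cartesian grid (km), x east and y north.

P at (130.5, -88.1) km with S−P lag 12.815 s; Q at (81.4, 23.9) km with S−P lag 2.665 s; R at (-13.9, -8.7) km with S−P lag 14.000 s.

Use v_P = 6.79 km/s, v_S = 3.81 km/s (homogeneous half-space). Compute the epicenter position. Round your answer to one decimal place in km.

Distance from S−P lag: d = Δt · v_P v_S / (v_P − v_S) = Δt · (6.79·3.81)/(6.79−3.81) ≈ 8.6812·Δt.
So d_P = 111.25, d_Q = 23.14, d_R = 121.54 km.
Circle about each station: (x − 130.5)² + (y + 88.1)² = 111.25²; (x − 81.4)² + (y − 23.9)² = 23.14²; (x + 13.9)² + (y + 8.7)² = 121.54².
Subtracting the P equation from the Q and R equations removes the quadratic terms:
-98.2 x + 224.0 y = -5753.59
-288.8 x + 158.8 y = -26918.37
Solving the 2×2 system: x ≈ 104.2, y ≈ 20.0 km.
Check against P (with the unrounded x, y): √((x − 130.5)²+(y + 88.1)²) = 111.25 ≈ 111.25 km. ✓

(104.2, 20.0)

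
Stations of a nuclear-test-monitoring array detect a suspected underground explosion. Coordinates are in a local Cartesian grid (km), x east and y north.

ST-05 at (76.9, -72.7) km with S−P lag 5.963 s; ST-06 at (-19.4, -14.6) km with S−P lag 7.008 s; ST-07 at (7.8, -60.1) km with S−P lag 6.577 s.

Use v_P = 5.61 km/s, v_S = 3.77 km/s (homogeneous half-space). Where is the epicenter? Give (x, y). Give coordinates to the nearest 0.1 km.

x ≈ 60.7 km, y ≈ -6.1 km

Distance from S−P lag: d = Δt · v_P v_S / (v_P − v_S) = Δt · (5.61·3.77)/(5.61−3.77) ≈ 11.4944·Δt.
So d_ST-05 = 68.54, d_ST-06 = 80.55, d_ST-07 = 75.60 km.
Circle about each station: (x − 76.9)² + (y + 72.7)² = 68.54²; (x + 19.4)² + (y + 14.6)² = 80.55²; (x − 7.8)² + (y + 60.1)² = 75.60².
Subtracting pairs of circle equations eliminates x²+y² and gives linear equations (the radical axes):
-192.6 x + 116.2 y = -12399.95
-138.2 x + 25.2 y = -8543.68
Solving the 2×2 system: x ≈ 60.7, y ≈ -6.1 km.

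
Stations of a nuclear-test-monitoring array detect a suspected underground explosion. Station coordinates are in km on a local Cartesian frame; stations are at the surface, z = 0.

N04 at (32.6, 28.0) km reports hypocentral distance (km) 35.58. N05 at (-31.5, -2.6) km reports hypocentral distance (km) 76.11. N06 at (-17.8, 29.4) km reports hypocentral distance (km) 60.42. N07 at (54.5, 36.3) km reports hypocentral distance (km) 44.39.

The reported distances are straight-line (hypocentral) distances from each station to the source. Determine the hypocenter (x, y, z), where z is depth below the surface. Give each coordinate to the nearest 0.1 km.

x ≈ 30.9 km, y ≈ 23.1 km, depth ≈ 35.2 km

Each station gives a sphere (x−x_i)² + (y−y_i)² + z² = d_i² (stations at z=0).
Subtracting the N04 sphere from N05 and N06: z² cancels, leaving linear equations in x and y:
-128.2 x − 61.2 y = -5374.55
-100.8 x + 2.8 y = -3050.20
Solving: x ≈ 30.901, y ≈ 23.088 km (keep extra digits for the depth step; rounded: 30.9, 23.1).
Then from the N04 sphere: z² = 35.58² − (x − 32.6)² − (y − 28.0)² with x = 30.901, y = 23.088, so z ≈ 35.198 ≈ 35.2 km.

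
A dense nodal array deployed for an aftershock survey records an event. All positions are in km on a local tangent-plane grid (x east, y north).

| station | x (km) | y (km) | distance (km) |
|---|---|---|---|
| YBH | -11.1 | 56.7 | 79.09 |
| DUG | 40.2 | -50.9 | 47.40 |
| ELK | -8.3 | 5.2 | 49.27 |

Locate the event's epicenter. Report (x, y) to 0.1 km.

x ≈ 40.2 km, y ≈ -3.5 km

Circle about each station: (x + 11.1)² + (y − 56.7)² = 79.09²; (x − 40.2)² + (y + 50.9)² = 47.40²; (x + 8.3)² + (y − 5.2)² = 49.27².
Subtracting pairs of circle equations eliminates x²+y² and gives linear equations (the radical axes):
102.6 x − 215.2 y = 4877.22
5.6 x − 103.0 y = 585.53
Solving the 2×2 system: x ≈ 40.2, y ≈ -3.5 km.
Check against YBH (with the unrounded x, y): √((x + 11.1)²+(y − 56.7)²) = 79.09 ≈ 79.09 km. ✓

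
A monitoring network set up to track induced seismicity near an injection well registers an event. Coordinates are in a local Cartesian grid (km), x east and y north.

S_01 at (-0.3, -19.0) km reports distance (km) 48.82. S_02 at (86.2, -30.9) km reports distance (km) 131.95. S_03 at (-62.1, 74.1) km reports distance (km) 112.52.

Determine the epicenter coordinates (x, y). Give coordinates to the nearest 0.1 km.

-45.6 km east, -37.2 km north

Circle about each station: (x + 0.3)² + (y + 19.0)² = 48.82²; (x − 86.2)² + (y + 30.9)² = 131.95²; (x + 62.1)² + (y − 74.1)² = 112.52².
Subtracting pairs of circle equations eliminates x²+y² and gives linear equations (the radical axes):
173.0 x − 23.8 y = -7003.25
-123.6 x + 186.2 y = -1291.23
Solving the 2×2 system: x ≈ -45.6, y ≈ -37.2 km.
Check against S_01 (with the unrounded x, y): √((x + 0.3)²+(y + 19.0)²) = 48.82 ≈ 48.82 km. ✓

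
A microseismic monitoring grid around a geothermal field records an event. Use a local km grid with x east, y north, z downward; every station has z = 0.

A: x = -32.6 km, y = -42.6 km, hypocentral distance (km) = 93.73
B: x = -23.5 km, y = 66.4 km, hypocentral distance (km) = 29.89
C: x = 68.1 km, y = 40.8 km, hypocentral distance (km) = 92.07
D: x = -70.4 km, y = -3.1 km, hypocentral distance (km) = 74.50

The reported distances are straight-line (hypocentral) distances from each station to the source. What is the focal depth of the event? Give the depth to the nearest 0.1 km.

z ≈ 23.0 km

Each station gives a sphere (x−x_i)² + (y−y_i)² + z² = d_i² (stations at z=0).
Subtracting the A sphere from B and C: z² cancels, leaving linear equations in x and y:
18.2 x + 218.0 y = 9975.59
201.4 x + 166.8 y = 3733.16
Solving: x ≈ -20.800, y ≈ 47.496 km (keep extra digits for the depth step; rounded: -20.8, 47.5).
Then from the A sphere: z² = 93.73² − (x + 32.6)² − (y + 42.6)² with x = -20.800, y = 47.496, so z ≈ 22.995 ≈ 23.0 km.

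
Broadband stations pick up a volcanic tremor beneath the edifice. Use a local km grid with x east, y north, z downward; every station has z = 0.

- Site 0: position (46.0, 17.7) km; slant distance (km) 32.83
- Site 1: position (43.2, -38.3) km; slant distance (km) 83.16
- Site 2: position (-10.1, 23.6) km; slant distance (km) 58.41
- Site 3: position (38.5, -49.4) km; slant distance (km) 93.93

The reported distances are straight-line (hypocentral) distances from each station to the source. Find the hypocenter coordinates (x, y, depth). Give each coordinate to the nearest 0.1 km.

Each station gives a sphere (x−x_i)² + (y−y_i)² + z² = d_i² (stations at z=0).
Subtracting the Site 0 sphere from Site 1 and Site 2: z² cancels, leaving linear equations in x and y:
-5.6 x − 112.0 y = -4933.94
-112.2 x + 11.8 y = -4104.24
Solving: x ≈ 40.997, y ≈ 42.003 km (keep extra digits for the depth step; rounded: 41.0, 42.0).
Then from the Site 0 sphere: z² = 32.83² − (x − 46.0)² − (y − 17.7)² with x = 40.997, y = 42.003, so z ≈ 21.498 ≈ 21.5 km.

x ≈ 41.0 km, y ≈ 42.0 km, depth ≈ 21.5 km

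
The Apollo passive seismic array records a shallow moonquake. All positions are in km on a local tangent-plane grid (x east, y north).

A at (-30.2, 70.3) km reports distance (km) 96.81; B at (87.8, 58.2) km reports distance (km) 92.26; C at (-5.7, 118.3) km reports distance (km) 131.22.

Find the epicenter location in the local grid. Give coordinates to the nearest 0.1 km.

Circle about each station: (x + 30.2)² + (y − 70.3)² = 96.81²; (x − 87.8)² + (y − 58.2)² = 92.26²; (x + 5.7)² + (y − 118.3)² = 131.22².
Subtracting pairs of circle equations eliminates x²+y² and gives linear equations (the radical axes):
236.0 x − 24.2 y = 6102.22
49.0 x + 96.0 y = 326.74
Solving the 2×2 system: x ≈ 24.9, y ≈ -9.3 km.
Check against A (with the unrounded x, y): √((x + 30.2)²+(y − 70.3)²) = 96.82 ≈ 96.81 km. ✓

x ≈ 24.9 km, y ≈ -9.3 km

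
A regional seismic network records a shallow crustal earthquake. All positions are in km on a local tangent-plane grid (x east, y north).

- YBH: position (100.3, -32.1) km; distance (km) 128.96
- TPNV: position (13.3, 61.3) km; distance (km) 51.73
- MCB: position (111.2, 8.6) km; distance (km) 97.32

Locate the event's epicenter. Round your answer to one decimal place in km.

(56.8, 89.3)

Circle about each station: (x − 100.3)² + (y + 32.1)² = 128.96²; (x − 13.3)² + (y − 61.3)² = 51.73²; (x − 111.2)² + (y − 8.6)² = 97.32².
Subtracting pairs of circle equations eliminates x²+y² and gives linear equations (the radical axes):
-174.0 x + 186.8 y = 6798.77
21.8 x + 81.4 y = 8508.40
Solving the 2×2 system: x ≈ 56.8, y ≈ 89.3 km.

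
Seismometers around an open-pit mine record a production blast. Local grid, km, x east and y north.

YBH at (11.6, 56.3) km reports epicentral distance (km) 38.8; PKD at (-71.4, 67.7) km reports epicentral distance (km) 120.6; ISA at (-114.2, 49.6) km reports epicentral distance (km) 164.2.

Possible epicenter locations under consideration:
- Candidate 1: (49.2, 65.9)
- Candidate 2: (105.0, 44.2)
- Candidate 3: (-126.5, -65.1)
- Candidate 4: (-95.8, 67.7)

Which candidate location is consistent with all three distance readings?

Candidate 1

For each candidate, compare |candidate − station| to the reported distance:
Candidate 1: residuals YBH 0.0, PKD 0.0, ISA 0.0 → max 0.0 km
Candidate 2: residuals YBH 55.4, PKD 57.4, ISA 55.1 → max 57.4 km
Candidate 3: residuals YBH 145.1, PKD 23.2, ISA 48.8 → max 145.1 km
Candidate 4: residuals YBH 69.2, PKD 96.2, ISA 138.4 → max 138.4 km
Only Candidate 1 has all residuals ≈ 0.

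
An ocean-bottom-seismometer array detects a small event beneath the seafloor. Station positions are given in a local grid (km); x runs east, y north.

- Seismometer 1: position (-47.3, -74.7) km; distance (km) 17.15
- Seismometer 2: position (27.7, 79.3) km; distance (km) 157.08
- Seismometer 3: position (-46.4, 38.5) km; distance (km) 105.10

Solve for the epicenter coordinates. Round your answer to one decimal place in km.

-32.7 km east, -65.7 km north

Circle about each station: (x + 47.3)² + (y + 74.7)² = 17.15²; (x − 27.7)² + (y − 79.3)² = 157.08²; (x + 46.4)² + (y − 38.5)² = 105.10².
Subtracting the Seismometer 1 equation from the Seismometer 2 and Seismometer 3 equations removes the quadratic terms:
150.0 x + 308.0 y = -25141.60
1.8 x + 226.4 y = -14934.06
Solving the 2×2 system: x ≈ -32.7, y ≈ -65.7 km.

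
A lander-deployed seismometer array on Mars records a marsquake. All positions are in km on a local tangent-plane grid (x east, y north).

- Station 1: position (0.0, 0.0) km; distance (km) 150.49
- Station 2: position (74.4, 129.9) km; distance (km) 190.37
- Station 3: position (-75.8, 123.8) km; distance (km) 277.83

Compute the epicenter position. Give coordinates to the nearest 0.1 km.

Circle about each station: x² + y² = 150.49²; (x − 74.4)² + (y − 129.9)² = 190.37²; (x + 75.8)² + (y − 123.8)² = 277.83².
Subtracting pairs of circle equations eliminates x²+y² and gives linear equations (the radical axes):
148.8 x + 259.8 y = 8815.87
-151.6 x + 247.6 y = -33470.19
Solving the 2×2 system: x ≈ 142.7, y ≈ -47.8 km.

(142.7, -47.8)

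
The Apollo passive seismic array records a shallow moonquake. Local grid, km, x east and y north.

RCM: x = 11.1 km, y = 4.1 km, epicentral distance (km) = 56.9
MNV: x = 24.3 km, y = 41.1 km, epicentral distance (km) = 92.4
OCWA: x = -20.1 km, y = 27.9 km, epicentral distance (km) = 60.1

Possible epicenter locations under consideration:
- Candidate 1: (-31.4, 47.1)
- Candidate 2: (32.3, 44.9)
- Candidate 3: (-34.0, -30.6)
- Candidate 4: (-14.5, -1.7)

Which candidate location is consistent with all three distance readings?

For each candidate, compare |candidate − station| to the reported distance:
Candidate 1: residuals RCM 3.6, MNV 36.4, OCWA 37.8 → max 37.8 km
Candidate 2: residuals RCM 10.9, MNV 83.5, OCWA 5.0 → max 83.5 km
Candidate 3: residuals RCM 0.0, MNV 0.0, OCWA 0.0 → max 0.0 km
Candidate 4: residuals RCM 30.7, MNV 34.6, OCWA 30.0 → max 34.6 km
Only Candidate 3 has all residuals ≈ 0.

Candidate 3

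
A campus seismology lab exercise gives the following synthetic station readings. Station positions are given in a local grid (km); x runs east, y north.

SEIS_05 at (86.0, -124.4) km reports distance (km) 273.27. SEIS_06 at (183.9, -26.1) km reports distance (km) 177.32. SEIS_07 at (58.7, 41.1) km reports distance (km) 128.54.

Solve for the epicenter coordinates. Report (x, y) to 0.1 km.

x ≈ 135.2 km, y ≈ 144.4 km

Circle about each station: (x − 86.0)² + (y + 124.4)² = 273.27²; (x − 183.9)² + (y + 26.1)² = 177.32²; (x − 58.7)² + (y − 41.1)² = 128.54².
Subtracting the SEIS_05 equation from the SEIS_06 and SEIS_07 equations removes the quadratic terms:
195.8 x + 196.6 y = 54863.17
-54.6 x + 331.0 y = 40417.50
Solving the 2×2 system: x ≈ 135.2, y ≈ 144.4 km.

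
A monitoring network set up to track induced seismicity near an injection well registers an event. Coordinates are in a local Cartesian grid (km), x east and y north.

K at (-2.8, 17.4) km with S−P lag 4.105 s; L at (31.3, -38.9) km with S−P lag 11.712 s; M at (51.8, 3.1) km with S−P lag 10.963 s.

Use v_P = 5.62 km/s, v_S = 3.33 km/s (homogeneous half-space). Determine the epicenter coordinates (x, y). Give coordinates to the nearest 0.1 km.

Distance from S−P lag: d = Δt · v_P v_S / (v_P − v_S) = Δt · (5.62·3.33)/(5.62−3.33) ≈ 8.1723·Δt.
So d_K = 33.55, d_L = 95.71, d_M = 89.59 km.
Circle about each station: (x + 2.8)² + (y − 17.4)² = 33.55²; (x − 31.3)² + (y + 38.9)² = 95.71²; (x − 51.8)² + (y − 3.1)² = 89.59².
Subtracting the K equation from the L and M equations removes the quadratic terms:
68.2 x − 112.6 y = -5852.50
109.2 x − 28.6 y = -4518.52
Solving the 2×2 system: x ≈ -33.0, y ≈ 32.0 km.

(-33.0, 32.0)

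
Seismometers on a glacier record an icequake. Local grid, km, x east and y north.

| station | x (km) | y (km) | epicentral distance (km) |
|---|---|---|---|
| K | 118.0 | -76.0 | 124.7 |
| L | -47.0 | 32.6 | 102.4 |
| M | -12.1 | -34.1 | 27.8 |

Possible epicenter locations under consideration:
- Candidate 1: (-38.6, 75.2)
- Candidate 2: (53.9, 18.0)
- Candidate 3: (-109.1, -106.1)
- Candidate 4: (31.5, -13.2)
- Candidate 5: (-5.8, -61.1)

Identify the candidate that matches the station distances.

For each candidate, compare |candidate − station| to the reported distance:
Candidate 1: residuals K 93.0, L 59.0, M 84.7 → max 93.0 km
Candidate 2: residuals K 10.9, L 0.4, M 56.3 → max 56.3 km
Candidate 3: residuals K 104.4, L 49.6, M 93.0 → max 104.4 km
Candidate 4: residuals K 17.8, L 11.5, M 20.6 → max 20.6 km
Candidate 5: residuals K 0.0, L 0.0, M 0.1 → max 0.1 km
Only Candidate 5 has all residuals ≈ 0.

Candidate 5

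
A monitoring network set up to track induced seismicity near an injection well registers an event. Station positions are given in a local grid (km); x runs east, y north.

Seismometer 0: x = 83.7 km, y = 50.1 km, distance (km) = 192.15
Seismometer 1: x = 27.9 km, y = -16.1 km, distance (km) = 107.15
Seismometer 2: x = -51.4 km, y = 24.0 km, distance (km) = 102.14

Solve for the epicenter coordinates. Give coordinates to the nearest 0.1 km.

x ≈ -59.7 km, y ≈ -77.8 km

Circle about each station: (x − 83.7)² + (y − 50.1)² = 192.15²; (x − 27.9)² + (y + 16.1)² = 107.15²; (x + 51.4)² + (y − 24.0)² = 102.14².
Subtracting pairs of circle equations eliminates x²+y² and gives linear equations (the radical axes):
-111.6 x − 132.4 y = 16962.42
-270.2 x − 52.2 y = 20191.30
Solving the 2×2 system: x ≈ -59.7, y ≈ -77.8 km.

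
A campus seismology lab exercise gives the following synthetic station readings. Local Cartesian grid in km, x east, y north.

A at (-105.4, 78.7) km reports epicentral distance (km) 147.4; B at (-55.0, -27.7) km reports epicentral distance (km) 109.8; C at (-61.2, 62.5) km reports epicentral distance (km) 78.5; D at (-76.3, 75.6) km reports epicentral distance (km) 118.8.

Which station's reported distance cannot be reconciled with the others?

C

Solve using three stations at a time. Using A, B, D (subtract circle equations pairwise → linear system) gives (x, y) ≈ (35.5, 34.8).
Distances from that point to each station vs reported:
  A: calculated 147.5 vs reported 147.4 → residual 0.1 km
  B: calculated 110.0 vs reported 109.8 → residual 0.2 km
  C: calculated 100.5 vs reported 78.5 → residual 22.0 km
  D: calculated 119.0 vs reported 118.8 → residual 0.2 km
A, B, D are mutually consistent (residuals ≈ 0); C is off by 22.0 km.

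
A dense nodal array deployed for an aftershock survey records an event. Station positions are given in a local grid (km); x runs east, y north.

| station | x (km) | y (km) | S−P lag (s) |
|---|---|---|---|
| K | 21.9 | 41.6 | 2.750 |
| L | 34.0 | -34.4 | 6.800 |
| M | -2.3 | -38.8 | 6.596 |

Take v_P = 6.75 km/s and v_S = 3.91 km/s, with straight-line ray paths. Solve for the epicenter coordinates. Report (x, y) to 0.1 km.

Distance from S−P lag: d = Δt · v_P v_S / (v_P − v_S) = Δt · (6.75·3.91)/(6.75−3.91) ≈ 9.2931·Δt.
So d_K = 25.56, d_L = 63.19, d_M = 61.30 km.
Circle about each station: (x − 21.9)² + (y − 41.6)² = 25.56²; (x − 34.0)² + (y + 34.4)² = 63.19²; (x + 2.3)² + (y + 38.8)² = 61.30².
Subtracting the K equation from the L and M equations removes the quadratic terms:
24.2 x − 152.0 y = -3210.47
-48.4 x − 160.8 y = -3803.82
Solving the 2×2 system: x ≈ 5.5, y ≈ 22.0 km.

5.5 km east, 22.0 km north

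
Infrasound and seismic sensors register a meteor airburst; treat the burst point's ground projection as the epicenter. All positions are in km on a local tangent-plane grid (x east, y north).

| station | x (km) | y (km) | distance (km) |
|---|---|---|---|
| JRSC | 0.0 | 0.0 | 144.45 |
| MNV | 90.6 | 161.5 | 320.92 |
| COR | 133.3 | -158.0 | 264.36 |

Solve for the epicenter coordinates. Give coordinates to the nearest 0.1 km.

Circle about each station: x² + y² = 144.45²; (x − 90.6)² + (y − 161.5)² = 320.92²; (x − 133.3)² + (y + 158.0)² = 264.36².
Subtracting pairs of circle equations eliminates x²+y² and gives linear equations (the radical axes):
181.2 x + 323.0 y = -47833.23
266.6 x − 316.0 y = -6287.52
Solving the 2×2 system: x ≈ -119.6, y ≈ -81.0 km.

(-119.6, -81.0)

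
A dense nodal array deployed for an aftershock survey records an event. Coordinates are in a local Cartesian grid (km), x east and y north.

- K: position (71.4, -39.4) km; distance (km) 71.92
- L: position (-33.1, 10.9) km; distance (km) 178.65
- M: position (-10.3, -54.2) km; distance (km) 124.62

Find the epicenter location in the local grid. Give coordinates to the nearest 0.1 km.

Circle about each station: (x − 71.4)² + (y + 39.4)² = 71.92²; (x + 33.1)² + (y − 10.9)² = 178.65²; (x + 10.3)² + (y + 54.2)² = 124.62².
Subtracting the K equation from the L and M equations removes the quadratic terms:
-209.0 x + 100.6 y = -32179.24
-163.4 x − 29.6 y = -13964.25
Solving the 2×2 system: x ≈ 104.2, y ≈ -103.4 km.

(104.2, -103.4)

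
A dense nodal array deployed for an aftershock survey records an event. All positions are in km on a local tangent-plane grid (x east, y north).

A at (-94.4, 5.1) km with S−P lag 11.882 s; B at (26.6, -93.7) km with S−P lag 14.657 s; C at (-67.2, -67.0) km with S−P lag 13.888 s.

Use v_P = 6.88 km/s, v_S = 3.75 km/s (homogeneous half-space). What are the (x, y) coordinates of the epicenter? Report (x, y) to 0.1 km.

1.6 km east, 24.5 km north

Distance from S−P lag: d = Δt · v_P v_S / (v_P − v_S) = Δt · (6.88·3.75)/(6.88−3.75) ≈ 8.2428·Δt.
So d_A = 97.94, d_B = 120.81, d_C = 114.48 km.
Circle about each station: (x + 94.4)² + (y − 5.1)² = 97.94²; (x − 26.6)² + (y + 93.7)² = 120.81²; (x + 67.2)² + (y + 67.0)² = 114.48².
Subtracting pairs of circle equations eliminates x²+y² and gives linear equations (the radical axes):
242.0 x − 197.6 y = -4452.93
54.4 x − 144.2 y = -3445.96
Solving the 2×2 system: x ≈ 1.6, y ≈ 24.5 km.
Check against A (with the unrounded x, y): √((x + 94.4)²+(y − 5.1)²) = 97.95 ≈ 97.94 km. ✓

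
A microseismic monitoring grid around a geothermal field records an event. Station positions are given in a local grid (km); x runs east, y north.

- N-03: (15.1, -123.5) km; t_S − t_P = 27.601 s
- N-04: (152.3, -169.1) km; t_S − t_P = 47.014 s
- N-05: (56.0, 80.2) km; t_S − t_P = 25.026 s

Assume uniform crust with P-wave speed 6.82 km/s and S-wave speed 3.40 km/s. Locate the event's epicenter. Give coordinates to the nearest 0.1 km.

Distance from S−P lag: d = Δt · v_P v_S / (v_P − v_S) = Δt · (6.82·3.40)/(6.82−3.40) ≈ 6.7801·Δt.
So d_N-03 = 187.14, d_N-04 = 318.76, d_N-05 = 169.68 km.
Circle about each station: (x − 15.1)² + (y + 123.5)² = 187.14²; (x − 152.3)² + (y + 169.1)² = 318.76²; (x − 56.0)² + (y − 80.2)² = 169.68².
Subtracting the N-03 equation from the N-04 and N-05 equations removes the quadratic terms:
274.4 x − 91.2 y = -30276.72
81.8 x + 407.4 y = 317.86
Solving the 2×2 system: x ≈ -103.2, y ≈ 21.5 km.
Check against N-03 (with the unrounded x, y): √((x − 15.1)²+(y + 123.5)²) = 187.13 ≈ 187.14 km. ✓

x ≈ -103.2 km, y ≈ 21.5 km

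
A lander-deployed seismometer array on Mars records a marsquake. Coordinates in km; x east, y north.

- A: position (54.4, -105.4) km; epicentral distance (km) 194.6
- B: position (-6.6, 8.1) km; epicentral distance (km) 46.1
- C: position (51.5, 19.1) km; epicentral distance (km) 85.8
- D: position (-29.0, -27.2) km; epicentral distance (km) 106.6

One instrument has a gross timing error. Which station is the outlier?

Solve using three stations at a time. Using A, C, D (subtract circle equations pairwise → linear system) gives (x, y) ≈ (-11.0, 77.9).
Distances from that point to each station vs reported:
  A: calculated 194.6 vs reported 194.6 → residual 0.0 km
  B: calculated 69.9 vs reported 46.1 → residual 23.8 km
  C: calculated 85.8 vs reported 85.8 → residual 0.0 km
  D: calculated 106.6 vs reported 106.6 → residual 0.0 km
A, C, D are mutually consistent (residuals ≈ 0); B is off by 23.8 km.

B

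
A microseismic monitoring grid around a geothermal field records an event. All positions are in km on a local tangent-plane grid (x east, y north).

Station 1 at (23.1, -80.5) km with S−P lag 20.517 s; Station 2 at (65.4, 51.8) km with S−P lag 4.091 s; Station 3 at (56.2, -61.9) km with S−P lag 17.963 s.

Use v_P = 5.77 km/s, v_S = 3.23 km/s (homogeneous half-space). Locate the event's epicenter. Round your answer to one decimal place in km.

Distance from S−P lag: d = Δt · v_P v_S / (v_P − v_S) = Δt · (5.77·3.23)/(5.77−3.23) ≈ 7.3374·Δt.
So d_Station 1 = 150.54, d_Station 2 = 30.02, d_Station 3 = 131.80 km.
Circle about each station: (x − 23.1)² + (y + 80.5)² = 150.54²; (x − 65.4)² + (y − 51.8)² = 30.02²; (x − 56.2)² + (y + 61.9)² = 131.80².
Subtracting the Station 1 equation from the Station 2 and Station 3 equations removes the quadratic terms:
84.6 x + 264.6 y = 21707.63
66.2 x + 37.2 y = 5267.24
Solving the 2×2 system: x ≈ 40.8, y ≈ 69.0 km.

40.8 km east, 69.0 km north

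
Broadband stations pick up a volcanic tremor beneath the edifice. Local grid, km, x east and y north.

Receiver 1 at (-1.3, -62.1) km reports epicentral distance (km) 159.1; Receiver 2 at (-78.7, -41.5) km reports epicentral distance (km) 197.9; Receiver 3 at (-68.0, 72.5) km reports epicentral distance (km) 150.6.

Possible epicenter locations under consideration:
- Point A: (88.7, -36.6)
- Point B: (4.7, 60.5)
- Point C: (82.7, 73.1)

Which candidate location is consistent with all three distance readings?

For each candidate, compare |candidate − station| to the reported distance:
Point A: residuals Receiver 1 65.6, Receiver 2 30.4, Receiver 3 40.3 → max 65.6 km
Point B: residuals Receiver 1 36.4, Receiver 2 66.1, Receiver 3 76.9 → max 76.9 km
Point C: residuals Receiver 1 0.1, Receiver 2 0.0, Receiver 3 0.1 → max 0.1 km
Only Point C has all residuals ≈ 0.

Point C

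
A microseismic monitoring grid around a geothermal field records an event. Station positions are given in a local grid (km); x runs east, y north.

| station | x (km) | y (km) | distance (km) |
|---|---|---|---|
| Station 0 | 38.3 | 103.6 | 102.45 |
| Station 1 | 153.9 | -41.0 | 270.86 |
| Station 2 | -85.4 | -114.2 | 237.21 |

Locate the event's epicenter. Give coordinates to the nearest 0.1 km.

Circle about each station: (x − 38.3)² + (y − 103.6)² = 102.45²; (x − 153.9)² + (y + 41.0)² = 270.86²; (x + 85.4)² + (y + 114.2)² = 237.21².
Subtracting pairs of circle equations eliminates x²+y² and gives linear equations (the radical axes):
231.2 x − 289.2 y = -49702.78
-247.4 x − 435.6 y = -37637.63
Solving the 2×2 system: x ≈ -62.5, y ≈ 121.9 km.
Check against Station 0 (with the unrounded x, y): √((x − 38.3)²+(y − 103.6)²) = 102.45 ≈ 102.45 km. ✓

-62.5 km east, 121.9 km north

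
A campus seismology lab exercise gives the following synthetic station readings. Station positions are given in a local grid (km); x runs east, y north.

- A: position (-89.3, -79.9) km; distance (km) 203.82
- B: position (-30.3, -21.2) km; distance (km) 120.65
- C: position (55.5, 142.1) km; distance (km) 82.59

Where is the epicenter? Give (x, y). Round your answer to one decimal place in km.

x ≈ 59.3 km, y ≈ 59.6 km

Circle about each station: (x + 89.3)² + (y + 79.9)² = 203.82²; (x + 30.3)² + (y + 21.2)² = 120.65²; (x − 55.5)² + (y − 142.1)² = 82.59².
Subtracting the A equation from the B and C equations removes the quadratic terms:
118.0 x + 117.4 y = 13995.20
289.6 x + 444.0 y = 43635.64
Solving the 2×2 system: x ≈ 59.3, y ≈ 59.6 km.
Check against A (with the unrounded x, y): √((x + 89.3)²+(y + 79.9)²) = 203.82 ≈ 203.82 km. ✓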